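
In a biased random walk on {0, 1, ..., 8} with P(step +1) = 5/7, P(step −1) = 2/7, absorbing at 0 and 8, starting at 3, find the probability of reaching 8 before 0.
P(hit 8 before 0) = (1 − (2/5)^3) / (1 − (2/5)^8) = 121875/130123

Let u_k denote P(reach 8 before 0 | start at k). Boundary: u_0 = 0, u_8 = 1. Recurrence: u_k = 5/7·u_{k+1} + 2/7·u_{k-1} for 1 ≤ k ≤ 7. Try u_k = A + B·r^k with r = q/p = (2/7)/(5/7) = 2/5. Substitution satisfies the recurrence; boundary conditions give:
  u_k = (1 − r^k) / (1 − r^N) = (1 − (2/5)^3) / (1 − (2/5)^8) = 121875/130123.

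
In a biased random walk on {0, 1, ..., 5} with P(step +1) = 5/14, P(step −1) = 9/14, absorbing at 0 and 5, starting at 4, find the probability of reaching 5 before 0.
P(hit 5 before 0) = (1 − (9/5)^4) / (1 − (9/5)^5) = 7420/13981

Let u_k denote P(reach 5 before 0 | start at k). Boundary: u_0 = 0, u_5 = 1. Recurrence: u_k = 5/14·u_{k+1} + 9/14·u_{k-1} for 1 ≤ k ≤ 4. Try u_k = A + B·r^k with r = q/p = (9/14)/(5/14) = 9/5. Substitution satisfies the recurrence; boundary conditions give:
  u_k = (1 − r^k) / (1 − r^N) = (1 − (9/5)^4) / (1 − (9/5)^5) = 7420/13981.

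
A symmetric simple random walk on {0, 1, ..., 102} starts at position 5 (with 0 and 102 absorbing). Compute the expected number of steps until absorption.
E[τ | X_0 = 5] = 485

Let v_k = E[τ | X_0 = k]. Boundary: v_0 = v_102 = 0. Recurrence: v_k = 1 + (v_{k-1} + v_{k+1})/2 for 1 ≤ k ≤ 101. The particular solution to v_k − (v_{k-1} + v_{k+1})/2 = 1 is v_k = −k^2. Adding homogeneous solution A + B k and matching boundaries gives v_k = k (102 − k). Substituting k = 5: v_5 = 5 · 97 = 485.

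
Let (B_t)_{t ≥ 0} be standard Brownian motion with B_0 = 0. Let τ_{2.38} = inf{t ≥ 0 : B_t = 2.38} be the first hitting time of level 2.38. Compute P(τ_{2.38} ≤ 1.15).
P(τ_{2.38} ≤ 1.15) = 2(1 − Φ(2.38/√1.15)) = 2(1 − Φ(2.2194)) ≈ 0.0265

By the reflection principle for standard BM, P(τ_b ≤ t) = 2 · P(B_t ≥ b). Since B_t ~ N(0, t), P(B_t ≥ 2.38) = 1 − Φ(2.38/√t) = 1 − Φ(2.38/√1.15) = 1 − Φ(2.2194) ≈ 0.01323. Doubling: P(τ_{2.38} ≤ 1.15) ≈ 2 · 0.01323 = 0.02646 ≈ 0.0265.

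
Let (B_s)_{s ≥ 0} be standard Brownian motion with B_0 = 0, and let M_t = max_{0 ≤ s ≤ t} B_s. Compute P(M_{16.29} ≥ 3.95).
P(M_{16.29} ≥ 3.95) = 2·P(B_{16.29} ≥ 3.95) = 2(1 − Φ(3.95/√16.29)) ≈ 0.3277

By the reflection principle for Brownian motion, P(M_t ≥ a) = 2 · P(B_t ≥ a) for a ≥ 0. Since B_t ~ N(0, t), P(B_t ≥ 3.95) = 1 − Φ(3.95/√t) = 1 − Φ(3.95/√16.29) = 1 − Φ(0.9787). So
  P(M_{16.29} ≥ 3.95) = 2(1 − Φ(0.9787)) ≈ 0.3277.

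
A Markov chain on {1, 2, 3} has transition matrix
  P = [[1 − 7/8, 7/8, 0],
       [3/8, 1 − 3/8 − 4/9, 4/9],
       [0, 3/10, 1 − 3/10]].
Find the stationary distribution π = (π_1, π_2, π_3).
π = (81/550, 189/550, 28/55)

This is a birth-death chain on three states, which satisfies detailed balance: π_1 · P_{12} = π_2 · P_{21} and π_2 · P_{23} = π_3 · P_{32}.
From π_1 · 7/8 = π_2 · 3/8: π_2/π_1 = (7/8)/(3/8) = 7/3.
From π_2 · 4/9 = π_3 · 3/10: π_3/π_2 = (4/9)/(3/10) = 40/27.
Take π_1 proportional to 1; then unnormalized π = (1, 7/3, 280/81). Normalize by dividing by the sum 550/81:
  π = (81/550, 189/550, 28/55).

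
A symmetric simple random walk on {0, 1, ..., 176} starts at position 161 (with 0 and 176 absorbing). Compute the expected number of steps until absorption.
E[τ | X_0 = 161] = 2415

Let v_k = E[τ | X_0 = k]. Boundary: v_0 = v_176 = 0. Recurrence: v_k = 1 + (v_{k-1} + v_{k+1})/2 for 1 ≤ k ≤ 175. The particular solution to v_k − (v_{k-1} + v_{k+1})/2 = 1 is v_k = −k^2. Adding homogeneous solution A + B k and matching boundaries gives v_k = k (176 − k). Substituting k = 161: v_161 = 161 · 15 = 2415.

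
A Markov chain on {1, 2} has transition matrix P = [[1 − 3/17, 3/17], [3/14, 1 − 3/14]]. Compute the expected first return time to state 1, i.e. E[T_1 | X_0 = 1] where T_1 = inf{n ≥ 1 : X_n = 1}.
E[T_1 | X_0 = 1] = 1/π_1 = 31/17

For an irreducible recurrent Markov chain with stationary distribution π, E[T_i | X_0 = i] = 1/π_i (Kac's formula). Here π_1 = (3/14)/(3/17 + 3/14) = (3/14)/(93/238) = 17/31, so E[T_1 | X_0 = 1] = 1/π_1 = (3/17 + 3/14)/(3/14) = (93/238)/(3/14) = 31/17.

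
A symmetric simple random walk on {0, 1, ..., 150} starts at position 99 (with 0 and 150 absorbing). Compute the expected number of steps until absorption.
E[τ | X_0 = 99] = 5049

Let v_k = E[τ | X_0 = k]. Boundary: v_0 = v_150 = 0. Recurrence: v_k = 1 + (v_{k-1} + v_{k+1})/2 for 1 ≤ k ≤ 149. The particular solution to v_k − (v_{k-1} + v_{k+1})/2 = 1 is v_k = −k^2. Adding homogeneous solution A + B k and matching boundaries gives v_k = k (150 − k). Substituting k = 99: v_99 = 99 · 51 = 5049.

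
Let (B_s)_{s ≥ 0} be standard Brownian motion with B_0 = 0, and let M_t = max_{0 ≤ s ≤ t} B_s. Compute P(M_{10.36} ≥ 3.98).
P(M_{10.36} ≥ 3.98) = 2·P(B_{10.36} ≥ 3.98) = 2(1 − Φ(3.98/√10.36)) ≈ 0.2163

By the reflection principle for Brownian motion, P(M_t ≥ a) = 2 · P(B_t ≥ a) for a ≥ 0. Since B_t ~ N(0, t), P(B_t ≥ 3.98) = 1 − Φ(3.98/√t) = 1 − Φ(3.98/√10.36) = 1 − Φ(1.2365). So
  P(M_{10.36} ≥ 3.98) = 2(1 − Φ(1.2365)) ≈ 0.2163.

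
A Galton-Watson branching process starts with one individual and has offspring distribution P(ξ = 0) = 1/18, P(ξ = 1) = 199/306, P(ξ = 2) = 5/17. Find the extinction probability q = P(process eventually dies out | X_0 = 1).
q = 17/90

The pgf is f(s) = 1/18 + 199/306·s + 5/17·s². The extinction probability q is the smallest fixed point of f in [0, 1]. Setting s = f(s):
  5/17·s² + (199/306 − 1)·s + 1/18 = 0
  5/17·s² − (1/18 + 5/17)·s + 1/18 = 0
which factors as (s − 1)·(5/17·s − 1/18) = 0, giving roots s = 1 and s = (1/18)/(5/17) = 17/90.
Mean offspring μ = 199/306 + 2·5/17 = 379/306 > 1 (supercritical), so q < 1. The extinction probability is the smaller root: q = (1/18)/(5/17) = 17/90.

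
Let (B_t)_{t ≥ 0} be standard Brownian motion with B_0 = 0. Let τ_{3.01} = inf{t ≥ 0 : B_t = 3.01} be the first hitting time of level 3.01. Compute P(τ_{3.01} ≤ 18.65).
P(τ_{3.01} ≤ 18.65) = 2(1 − Φ(3.01/√18.65)) = 2(1 − Φ(0.6970)) ≈ 0.4858

By the reflection principle for standard BM, P(τ_b ≤ t) = 2 · P(B_t ≥ b). Since B_t ~ N(0, t), P(B_t ≥ 3.01) = 1 − Φ(3.01/√t) = 1 − Φ(3.01/√18.65) = 1 − Φ(0.6970) ≈ 0.24290. Doubling: P(τ_{3.01} ≤ 18.65) ≈ 2 · 0.24290 = 0.48580 ≈ 0.4858.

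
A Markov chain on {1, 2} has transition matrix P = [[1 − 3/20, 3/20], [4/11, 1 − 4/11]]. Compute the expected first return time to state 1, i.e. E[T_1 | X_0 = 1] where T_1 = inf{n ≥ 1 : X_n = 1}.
E[T_1 | X_0 = 1] = 1/π_1 = 113/80

For an irreducible recurrent Markov chain with stationary distribution π, E[T_i | X_0 = i] = 1/π_i (Kac's formula). Here π_1 = (4/11)/(3/20 + 4/11) = (4/11)/(113/220) = 80/113, so E[T_1 | X_0 = 1] = 1/π_1 = (3/20 + 4/11)/(4/11) = (113/220)/(4/11) = 113/80.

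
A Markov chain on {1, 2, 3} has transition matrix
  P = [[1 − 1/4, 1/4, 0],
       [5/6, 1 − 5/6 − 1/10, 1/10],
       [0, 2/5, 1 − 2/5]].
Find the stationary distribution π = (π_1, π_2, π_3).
π = (8/11, 12/55, 3/55)

This is a birth-death chain on three states, which satisfies detailed balance: π_1 · P_{12} = π_2 · P_{21} and π_2 · P_{23} = π_3 · P_{32}.
From π_1 · 1/4 = π_2 · 5/6: π_2/π_1 = (1/4)/(5/6) = 3/10.
From π_2 · 1/10 = π_3 · 2/5: π_3/π_2 = (1/10)/(2/5) = 1/4.
Take π_1 proportional to 1; then unnormalized π = (1, 3/10, 3/40). Normalize by dividing by the sum 11/8:
  π = (8/11, 12/55, 3/55).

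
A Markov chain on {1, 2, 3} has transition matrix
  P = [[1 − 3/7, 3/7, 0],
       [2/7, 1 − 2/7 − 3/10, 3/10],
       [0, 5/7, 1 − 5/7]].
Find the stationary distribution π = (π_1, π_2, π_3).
π = (100/313, 150/313, 63/313)

This is a birth-death chain on three states, which satisfies detailed balance: π_1 · P_{12} = π_2 · P_{21} and π_2 · P_{23} = π_3 · P_{32}.
From π_1 · 3/7 = π_2 · 2/7: π_2/π_1 = (3/7)/(2/7) = 3/2.
From π_2 · 3/10 = π_3 · 5/7: π_3/π_2 = (3/10)/(5/7) = 21/50.
Take π_1 proportional to 1; then unnormalized π = (1, 3/2, 63/100). Normalize by dividing by the sum 313/100:
  π = (100/313, 150/313, 63/313).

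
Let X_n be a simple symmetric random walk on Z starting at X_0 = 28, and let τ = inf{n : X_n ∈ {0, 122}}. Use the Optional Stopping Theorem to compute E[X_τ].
E[X_τ] = 28

X_n is a martingale and τ is a bounded-mean stopping time (indeed τ is finite a.s. with bounded expectation since the walk is in a bounded region). By the OST, E[X_τ] = E[X_0] = 28. Equivalently: E[X_τ] = 122 · P(hit 122 first) + 0 · P(hit 0 first) = 122 · (28/122) = 28.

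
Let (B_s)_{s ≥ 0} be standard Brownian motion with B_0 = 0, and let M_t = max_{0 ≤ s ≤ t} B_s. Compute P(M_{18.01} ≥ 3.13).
P(M_{18.01} ≥ 3.13) = 2·P(B_{18.01} ≥ 3.13) = 2(1 − Φ(3.13/√18.01)) ≈ 0.4608

By the reflection principle for Brownian motion, P(M_t ≥ a) = 2 · P(B_t ≥ a) for a ≥ 0. Since B_t ~ N(0, t), P(B_t ≥ 3.13) = 1 − Φ(3.13/√t) = 1 − Φ(3.13/√18.01) = 1 − Φ(0.7375). So
  P(M_{18.01} ≥ 3.13) = 2(1 − Φ(0.7375)) ≈ 0.4608.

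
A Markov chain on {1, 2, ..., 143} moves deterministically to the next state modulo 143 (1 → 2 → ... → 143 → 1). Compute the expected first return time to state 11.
E[T_11 | X_0 = 11] = 143

The chain cycles deterministically, so starting at state 11 it returns in exactly 143 steps. Equivalently, the stationary distribution is uniform π_j = 1/143 for every state j, so by Kac's formula E[T_11] = 1/π_11 = 143.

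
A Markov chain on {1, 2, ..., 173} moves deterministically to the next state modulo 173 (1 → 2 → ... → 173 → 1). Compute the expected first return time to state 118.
E[T_118 | X_0 = 118] = 173

The chain cycles deterministically, so starting at state 118 it returns in exactly 173 steps. Equivalently, the stationary distribution is uniform π_j = 1/173 for every state j, so by Kac's formula E[T_118] = 1/π_118 = 173.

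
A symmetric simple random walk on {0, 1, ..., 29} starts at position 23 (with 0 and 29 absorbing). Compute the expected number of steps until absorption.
E[τ | X_0 = 23] = 138

Let v_k = E[τ | X_0 = k]. Boundary: v_0 = v_29 = 0. Recurrence: v_k = 1 + (v_{k-1} + v_{k+1})/2 for 1 ≤ k ≤ 28. The particular solution to v_k − (v_{k-1} + v_{k+1})/2 = 1 is v_k = −k^2. Adding homogeneous solution A + B k and matching boundaries gives v_k = k (29 − k). Substituting k = 23: v_23 = 23 · 6 = 138.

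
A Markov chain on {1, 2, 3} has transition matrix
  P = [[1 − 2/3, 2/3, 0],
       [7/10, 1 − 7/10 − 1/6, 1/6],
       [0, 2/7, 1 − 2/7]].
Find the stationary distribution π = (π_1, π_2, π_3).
π = (63/158, 30/79, 35/158)

This is a birth-death chain on three states, which satisfies detailed balance: π_1 · P_{12} = π_2 · P_{21} and π_2 · P_{23} = π_3 · P_{32}.
From π_1 · 2/3 = π_2 · 7/10: π_2/π_1 = (2/3)/(7/10) = 20/21.
From π_2 · 1/6 = π_3 · 2/7: π_3/π_2 = (1/6)/(2/7) = 7/12.
Take π_1 proportional to 1; then unnormalized π = (1, 20/21, 5/9). Normalize by dividing by the sum 158/63:
  π = (63/158, 30/79, 35/158).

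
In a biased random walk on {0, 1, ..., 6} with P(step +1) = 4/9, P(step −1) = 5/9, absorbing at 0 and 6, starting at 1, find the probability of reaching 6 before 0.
P(hit 6 before 0) = (1 − (5/4)^1) / (1 − (5/4)^6) = 1024/11529

Let u_k denote P(reach 6 before 0 | start at k). Boundary: u_0 = 0, u_6 = 1. Recurrence: u_k = 4/9·u_{k+1} + 5/9·u_{k-1} for 1 ≤ k ≤ 5. Try u_k = A + B·r^k with r = q/p = (5/9)/(4/9) = 5/4. Substitution satisfies the recurrence; boundary conditions give:
  u_k = (1 − r^k) / (1 − r^N) = (1 − (5/4)^1) / (1 − (5/4)^6) = 1024/11529.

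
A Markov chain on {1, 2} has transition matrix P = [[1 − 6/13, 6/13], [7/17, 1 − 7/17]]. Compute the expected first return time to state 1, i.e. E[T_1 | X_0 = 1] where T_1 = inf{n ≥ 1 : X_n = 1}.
E[T_1 | X_0 = 1] = 1/π_1 = 193/91

For an irreducible recurrent Markov chain with stationary distribution π, E[T_i | X_0 = i] = 1/π_i (Kac's formula). Here π_1 = (7/17)/(6/13 + 7/17) = (7/17)/(193/221) = 91/193, so E[T_1 | X_0 = 1] = 1/π_1 = (6/13 + 7/17)/(7/17) = (193/221)/(7/17) = 193/91.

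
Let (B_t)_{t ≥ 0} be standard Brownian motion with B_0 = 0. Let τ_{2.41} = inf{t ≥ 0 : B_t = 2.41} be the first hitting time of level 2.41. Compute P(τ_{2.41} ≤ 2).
P(τ_{2.41} ≤ 2) = 2(1 − Φ(2.41/√2)) = 2(1 − Φ(1.7041)) ≈ 0.0884

By the reflection principle for standard BM, P(τ_b ≤ t) = 2 · P(B_t ≥ b). Since B_t ~ N(0, t), P(B_t ≥ 2.41) = 1 − Φ(2.41/√t) = 1 − Φ(2.41/√2) = 1 − Φ(1.7041) ≈ 0.04418. Doubling: P(τ_{2.41} ≤ 2) ≈ 2 · 0.04418 = 0.08836 ≈ 0.0884.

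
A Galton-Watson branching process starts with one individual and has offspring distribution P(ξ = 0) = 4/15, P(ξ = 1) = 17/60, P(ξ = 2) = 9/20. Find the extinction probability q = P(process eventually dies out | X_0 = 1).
q = 16/27

The pgf is f(s) = 4/15 + 17/60·s + 9/20·s². The extinction probability q is the smallest fixed point of f in [0, 1]. Setting s = f(s):
  9/20·s² + (17/60 − 1)·s + 4/15 = 0
  9/20·s² − (4/15 + 9/20)·s + 4/15 = 0
which factors as (s − 1)·(9/20·s − 4/15) = 0, giving roots s = 1 and s = (4/15)/(9/20) = 16/27.
Mean offspring μ = 17/60 + 2·9/20 = 71/60 > 1 (supercritical), so q < 1. The extinction probability is the smaller root: q = (4/15)/(9/20) = 16/27.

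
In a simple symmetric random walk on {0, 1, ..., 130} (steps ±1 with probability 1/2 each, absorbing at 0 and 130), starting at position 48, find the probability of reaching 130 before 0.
P(hit 130 before 0) = 48/130 = 24/65

Let u_k = P(hit 130 before 0 | start at k). Then u_0 = 0, u_130 = 1, and u_k = u_{k-1}/2 + u_{k+1}/2 for 1 ≤ k ≤ 129. This harmonic recurrence is solved by u_k = k/130, giving u_48 = 48/130 = 24/65.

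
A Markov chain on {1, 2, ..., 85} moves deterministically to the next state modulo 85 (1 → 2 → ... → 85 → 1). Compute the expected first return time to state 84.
E[T_84 | X_0 = 84] = 85

The chain cycles deterministically, so starting at state 84 it returns in exactly 85 steps. Equivalently, the stationary distribution is uniform π_j = 1/85 for every state j, so by Kac's formula E[T_84] = 1/π_84 = 85.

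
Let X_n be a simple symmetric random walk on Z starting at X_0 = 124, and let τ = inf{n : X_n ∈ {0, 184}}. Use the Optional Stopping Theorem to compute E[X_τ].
E[X_τ] = 124

X_n is a martingale and τ is a bounded-mean stopping time (indeed τ is finite a.s. with bounded expectation since the walk is in a bounded region). By the OST, E[X_τ] = E[X_0] = 124. Equivalently: E[X_τ] = 184 · P(hit 184 first) + 0 · P(hit 0 first) = 184 · (124/184) = 124.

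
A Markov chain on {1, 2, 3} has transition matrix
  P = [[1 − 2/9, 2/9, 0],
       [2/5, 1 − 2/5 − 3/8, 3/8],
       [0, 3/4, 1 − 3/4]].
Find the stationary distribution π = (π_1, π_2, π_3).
π = (6/11, 10/33, 5/33)

This is a birth-death chain on three states, which satisfies detailed balance: π_1 · P_{12} = π_2 · P_{21} and π_2 · P_{23} = π_3 · P_{32}.
From π_1 · 2/9 = π_2 · 2/5: π_2/π_1 = (2/9)/(2/5) = 5/9.
From π_2 · 3/8 = π_3 · 3/4: π_3/π_2 = (3/8)/(3/4) = 1/2.
Take π_1 proportional to 1; then unnormalized π = (1, 5/9, 5/18). Normalize by dividing by the sum 11/6:
  π = (6/11, 10/33, 5/33).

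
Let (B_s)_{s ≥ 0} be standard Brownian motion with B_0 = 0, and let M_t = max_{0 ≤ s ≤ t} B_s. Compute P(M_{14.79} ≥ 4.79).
P(M_{14.79} ≥ 4.79) = 2·P(B_{14.79} ≥ 4.79) = 2(1 − Φ(4.79/√14.79)) ≈ 0.2129

By the reflection principle for Brownian motion, P(M_t ≥ a) = 2 · P(B_t ≥ a) for a ≥ 0. Since B_t ~ N(0, t), P(B_t ≥ 4.79) = 1 − Φ(4.79/√t) = 1 − Φ(4.79/√14.79) = 1 − Φ(1.2455). So
  P(M_{14.79} ≥ 4.79) = 2(1 − Φ(1.2455)) ≈ 0.2129.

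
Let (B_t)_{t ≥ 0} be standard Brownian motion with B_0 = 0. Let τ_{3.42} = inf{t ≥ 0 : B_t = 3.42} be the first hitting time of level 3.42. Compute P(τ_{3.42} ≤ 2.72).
P(τ_{3.42} ≤ 2.72) = 2(1 − Φ(3.42/√2.72)) = 2(1 − Φ(2.0737)) ≈ 0.0381

By the reflection principle for standard BM, P(τ_b ≤ t) = 2 · P(B_t ≥ b). Since B_t ~ N(0, t), P(B_t ≥ 3.42) = 1 − Φ(3.42/√t) = 1 − Φ(3.42/√2.72) = 1 − Φ(2.0737) ≈ 0.01905. Doubling: P(τ_{3.42} ≤ 2.72) ≈ 2 · 0.01905 = 0.03810 ≈ 0.0381.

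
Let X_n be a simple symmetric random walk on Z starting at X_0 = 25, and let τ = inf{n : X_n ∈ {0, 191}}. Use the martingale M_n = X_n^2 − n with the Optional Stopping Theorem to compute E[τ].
E[τ] = 4150

M_n = X_n^2 − n is a martingale (since E[X_{n+1}^2 | F_n] = X_n^2 + 1). By OST (τ has finite mean in a bounded region), E[M_τ] = E[M_0] = X_0^2 − 0 = 25^2 = 625. Also E[M_τ] = E[X_τ^2] − E[τ]. The walk exits at 0 or 191, with P(hit 191 first) = 25/191, so E[X_τ^2] = 191^2 · 25/191 + 0 = 4775. Thus E[τ] = E[X_τ^2] − E[M_τ] = 4775 − 625 = 4150 = 25(191 − 25) = 4150.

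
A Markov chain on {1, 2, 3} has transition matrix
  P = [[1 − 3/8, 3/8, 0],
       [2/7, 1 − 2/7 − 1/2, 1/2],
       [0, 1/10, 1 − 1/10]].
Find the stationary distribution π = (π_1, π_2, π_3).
π = (8/71, 21/142, 105/142)

This is a birth-death chain on three states, which satisfies detailed balance: π_1 · P_{12} = π_2 · P_{21} and π_2 · P_{23} = π_3 · P_{32}.
From π_1 · 3/8 = π_2 · 2/7: π_2/π_1 = (3/8)/(2/7) = 21/16.
From π_2 · 1/2 = π_3 · 1/10: π_3/π_2 = (1/2)/(1/10) = 5.
Take π_1 proportional to 1; then unnormalized π = (1, 21/16, 105/16). Normalize by dividing by the sum 71/8:
  π = (8/71, 21/142, 105/142).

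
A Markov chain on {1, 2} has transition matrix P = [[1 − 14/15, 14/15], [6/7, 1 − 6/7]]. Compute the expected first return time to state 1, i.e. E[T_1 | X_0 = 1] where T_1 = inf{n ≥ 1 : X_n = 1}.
E[T_1 | X_0 = 1] = 1/π_1 = 94/45

For an irreducible recurrent Markov chain with stationary distribution π, E[T_i | X_0 = i] = 1/π_i (Kac's formula). Here π_1 = (6/7)/(14/15 + 6/7) = (6/7)/(188/105) = 45/94, so E[T_1 | X_0 = 1] = 1/π_1 = (14/15 + 6/7)/(6/7) = (188/105)/(6/7) = 94/45.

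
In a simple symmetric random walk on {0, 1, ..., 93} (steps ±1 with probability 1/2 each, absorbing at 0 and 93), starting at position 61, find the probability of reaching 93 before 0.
P(hit 93 before 0) = 61/93

Let u_k = P(hit 93 before 0 | start at k). Then u_0 = 0, u_93 = 1, and u_k = u_{k-1}/2 + u_{k+1}/2 for 1 ≤ k ≤ 92. This harmonic recurrence is solved by u_k = k/93, giving u_61 = 61/93.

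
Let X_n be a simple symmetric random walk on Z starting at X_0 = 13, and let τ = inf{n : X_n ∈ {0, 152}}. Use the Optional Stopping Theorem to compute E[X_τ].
E[X_τ] = 13

X_n is a martingale and τ is a bounded-mean stopping time (indeed τ is finite a.s. with bounded expectation since the walk is in a bounded region). By the OST, E[X_τ] = E[X_0] = 13. Equivalently: E[X_τ] = 152 · P(hit 152 first) + 0 · P(hit 0 first) = 152 · (13/152) = 13.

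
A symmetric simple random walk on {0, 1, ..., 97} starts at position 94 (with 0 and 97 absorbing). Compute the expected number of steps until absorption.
E[τ | X_0 = 94] = 282

Let v_k = E[τ | X_0 = k]. Boundary: v_0 = v_97 = 0. Recurrence: v_k = 1 + (v_{k-1} + v_{k+1})/2 for 1 ≤ k ≤ 96. The particular solution to v_k − (v_{k-1} + v_{k+1})/2 = 1 is v_k = −k^2. Adding homogeneous solution A + B k and matching boundaries gives v_k = k (97 − k). Substituting k = 94: v_94 = 94 · 3 = 282.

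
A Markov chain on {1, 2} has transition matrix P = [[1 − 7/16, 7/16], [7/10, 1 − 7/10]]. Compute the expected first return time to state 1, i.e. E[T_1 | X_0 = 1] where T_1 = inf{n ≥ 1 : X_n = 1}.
E[T_1 | X_0 = 1] = 1/π_1 = 13/8

For an irreducible recurrent Markov chain with stationary distribution π, E[T_i | X_0 = i] = 1/π_i (Kac's formula). Here π_1 = (7/10)/(7/16 + 7/10) = (7/10)/(91/80) = 8/13, so E[T_1 | X_0 = 1] = 1/π_1 = (7/16 + 7/10)/(7/10) = (91/80)/(7/10) = 13/8.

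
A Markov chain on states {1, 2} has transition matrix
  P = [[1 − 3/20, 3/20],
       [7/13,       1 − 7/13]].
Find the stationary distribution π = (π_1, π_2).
π_1 = 140/179, π_2 = 39/179

Solve πP = π with π_1 + π_2 = 1. From πP = π: π_1 · (1 − 3/20) + π_2 · 7/13 = π_1 ⇒ π_2 · 7/13 = π_1 · 3/20 ⇒ π_2/π_1 = (3/20)/(7/13) = 39/140. Together with π_1 + π_2 = 1:
  π_1 = (7/13)/(3/20 + 7/13) = (7/13)/(179/260) = 140/179,
  π_2 = (3/20)/(3/20 + 7/13) = (3/20)/(179/260) = 39/179.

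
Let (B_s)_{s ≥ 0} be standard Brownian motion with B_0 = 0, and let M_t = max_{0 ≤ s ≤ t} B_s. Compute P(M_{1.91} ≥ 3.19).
P(M_{1.91} ≥ 3.19) = 2·P(B_{1.91} ≥ 3.19) = 2(1 − Φ(3.19/√1.91)) ≈ 0.0210

By the reflection principle for Brownian motion, P(M_t ≥ a) = 2 · P(B_t ≥ a) for a ≥ 0. Since B_t ~ N(0, t), P(B_t ≥ 3.19) = 1 − Φ(3.19/√t) = 1 − Φ(3.19/√1.91) = 1 − Φ(2.3082). So
  P(M_{1.91} ≥ 3.19) = 2(1 − Φ(2.3082)) ≈ 0.0210.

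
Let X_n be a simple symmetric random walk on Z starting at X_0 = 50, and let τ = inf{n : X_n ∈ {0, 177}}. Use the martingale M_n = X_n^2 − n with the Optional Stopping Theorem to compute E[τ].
E[τ] = 6350

M_n = X_n^2 − n is a martingale (since E[X_{n+1}^2 | F_n] = X_n^2 + 1). By OST (τ has finite mean in a bounded region), E[M_τ] = E[M_0] = X_0^2 − 0 = 50^2 = 2500. Also E[M_τ] = E[X_τ^2] − E[τ]. The walk exits at 0 or 177, with P(hit 177 first) = 50/177, so E[X_τ^2] = 177^2 · 50/177 + 0 = 8850. Thus E[τ] = E[X_τ^2] − E[M_τ] = 8850 − 2500 = 6350 = 50(177 − 50) = 6350.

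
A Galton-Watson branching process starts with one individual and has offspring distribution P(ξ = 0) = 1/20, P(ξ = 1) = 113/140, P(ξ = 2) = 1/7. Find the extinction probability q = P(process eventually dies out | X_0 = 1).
q = 7/20

The pgf is f(s) = 1/20 + 113/140·s + 1/7·s². The extinction probability q is the smallest fixed point of f in [0, 1]. Setting s = f(s):
  1/7·s² + (113/140 − 1)·s + 1/20 = 0
  1/7·s² − (1/20 + 1/7)·s + 1/20 = 0
which factors as (s − 1)·(1/7·s − 1/20) = 0, giving roots s = 1 and s = (1/20)/(1/7) = 7/20.
Mean offspring μ = 113/140 + 2·1/7 = 153/140 > 1 (supercritical), so q < 1. The extinction probability is the smaller root: q = (1/20)/(1/7) = 7/20.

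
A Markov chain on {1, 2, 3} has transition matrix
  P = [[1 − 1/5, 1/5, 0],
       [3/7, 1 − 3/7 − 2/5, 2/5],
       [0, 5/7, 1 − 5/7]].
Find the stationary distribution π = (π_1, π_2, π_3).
π = (125/216, 175/648, 49/324)

This is a birth-death chain on three states, which satisfies detailed balance: π_1 · P_{12} = π_2 · P_{21} and π_2 · P_{23} = π_3 · P_{32}.
From π_1 · 1/5 = π_2 · 3/7: π_2/π_1 = (1/5)/(3/7) = 7/15.
From π_2 · 2/5 = π_3 · 5/7: π_3/π_2 = (2/5)/(5/7) = 14/25.
Take π_1 proportional to 1; then unnormalized π = (1, 7/15, 98/375). Normalize by dividing by the sum 216/125:
  π = (125/216, 175/648, 49/324).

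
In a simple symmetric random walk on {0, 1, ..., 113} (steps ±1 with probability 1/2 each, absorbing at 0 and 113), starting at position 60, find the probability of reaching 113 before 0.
P(hit 113 before 0) = 60/113

Let u_k = P(hit 113 before 0 | start at k). Then u_0 = 0, u_113 = 1, and u_k = u_{k-1}/2 + u_{k+1}/2 for 1 ≤ k ≤ 112. This harmonic recurrence is solved by u_k = k/113, giving u_60 = 60/113.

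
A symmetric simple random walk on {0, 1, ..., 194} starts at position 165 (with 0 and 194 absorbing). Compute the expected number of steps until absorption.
E[τ | X_0 = 165] = 4785

Let v_k = E[τ | X_0 = k]. Boundary: v_0 = v_194 = 0. Recurrence: v_k = 1 + (v_{k-1} + v_{k+1})/2 for 1 ≤ k ≤ 193. The particular solution to v_k − (v_{k-1} + v_{k+1})/2 = 1 is v_k = −k^2. Adding homogeneous solution A + B k and matching boundaries gives v_k = k (194 − k). Substituting k = 165: v_165 = 165 · 29 = 4785.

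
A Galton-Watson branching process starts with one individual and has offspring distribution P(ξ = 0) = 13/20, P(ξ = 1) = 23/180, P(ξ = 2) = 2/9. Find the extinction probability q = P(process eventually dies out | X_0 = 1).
q = 1

Mean offspring μ = 0·13/20 + 1·23/180 + 2·2/9 = 103/180 ≤ 1. For μ ≤ 1 with offspring not concentrated at 1, the Galton-Watson process goes extinct almost surely, so q = 1.
(Algebraic check: The pgf is f(s) = 13/20 + 23/180·s + 2/9·s². The extinction probability q is the smallest fixed point of f in [0, 1]. Setting s = f(s):
  2/9·s² + (23/180 − 1)·s + 13/20 = 0
  2/9·s² − (13/20 + 2/9)·s + 13/20 = 0
which factors as (s − 1)·(2/9·s − 13/20) = 0, giving roots s = 1 and s = (13/20)/(2/9) = 117/40. Since 117/40 ≥ 1, the smallest root in [0, 1] is s = 1.)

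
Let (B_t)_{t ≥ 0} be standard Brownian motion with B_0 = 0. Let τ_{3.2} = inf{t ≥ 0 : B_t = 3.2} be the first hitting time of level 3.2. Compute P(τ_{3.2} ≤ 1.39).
P(τ_{3.2} ≤ 1.39) = 2(1 − Φ(3.2/√1.39)) = 2(1 − Φ(2.7142)) ≈ 0.0066

By the reflection principle for standard BM, P(τ_b ≤ t) = 2 · P(B_t ≥ b). Since B_t ~ N(0, t), P(B_t ≥ 3.2) = 1 − Φ(3.2/√t) = 1 − Φ(3.2/√1.39) = 1 − Φ(2.7142) ≈ 0.00332. Doubling: P(τ_{3.2} ≤ 1.39) ≈ 2 · 0.00332 = 0.00664 ≈ 0.0066.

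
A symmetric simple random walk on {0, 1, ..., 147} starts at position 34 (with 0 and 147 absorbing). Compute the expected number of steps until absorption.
E[τ | X_0 = 34] = 3842

Let v_k = E[τ | X_0 = k]. Boundary: v_0 = v_147 = 0. Recurrence: v_k = 1 + (v_{k-1} + v_{k+1})/2 for 1 ≤ k ≤ 146. The particular solution to v_k − (v_{k-1} + v_{k+1})/2 = 1 is v_k = −k^2. Adding homogeneous solution A + B k and matching boundaries gives v_k = k (147 − k). Substituting k = 34: v_34 = 34 · 113 = 3842.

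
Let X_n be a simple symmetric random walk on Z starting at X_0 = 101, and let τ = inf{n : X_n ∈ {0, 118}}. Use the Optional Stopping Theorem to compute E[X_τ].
E[X_τ] = 101

X_n is a martingale and τ is a bounded-mean stopping time (indeed τ is finite a.s. with bounded expectation since the walk is in a bounded region). By the OST, E[X_τ] = E[X_0] = 101. Equivalently: E[X_τ] = 118 · P(hit 118 first) + 0 · P(hit 0 first) = 118 · (101/118) = 101.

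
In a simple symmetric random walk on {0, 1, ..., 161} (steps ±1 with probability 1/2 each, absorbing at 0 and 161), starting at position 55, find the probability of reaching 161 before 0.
P(hit 161 before 0) = 55/161

Let u_k = P(hit 161 before 0 | start at k). Then u_0 = 0, u_161 = 1, and u_k = u_{k-1}/2 + u_{k+1}/2 for 1 ≤ k ≤ 160. This harmonic recurrence is solved by u_k = k/161, giving u_55 = 55/161.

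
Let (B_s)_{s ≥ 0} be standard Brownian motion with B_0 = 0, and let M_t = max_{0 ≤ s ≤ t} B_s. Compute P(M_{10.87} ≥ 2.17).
P(M_{10.87} ≥ 2.17) = 2·P(B_{10.87} ≥ 2.17) = 2(1 − Φ(2.17/√10.87)) ≈ 0.5104

By the reflection principle for Brownian motion, P(M_t ≥ a) = 2 · P(B_t ≥ a) for a ≥ 0. Since B_t ~ N(0, t), P(B_t ≥ 2.17) = 1 − Φ(2.17/√t) = 1 − Φ(2.17/√10.87) = 1 − Φ(0.6582). So
  P(M_{10.87} ≥ 2.17) = 2(1 − Φ(0.6582)) ≈ 0.5104.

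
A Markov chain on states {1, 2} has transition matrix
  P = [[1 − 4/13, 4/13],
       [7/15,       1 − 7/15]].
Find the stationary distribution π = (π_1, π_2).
π_1 = 91/151, π_2 = 60/151

Solve πP = π with π_1 + π_2 = 1. From πP = π: π_1 · (1 − 4/13) + π_2 · 7/15 = π_1 ⇒ π_2 · 7/15 = π_1 · 4/13 ⇒ π_2/π_1 = (4/13)/(7/15) = 60/91. Together with π_1 + π_2 = 1:
  π_1 = (7/15)/(4/13 + 7/15) = (7/15)/(151/195) = 91/151,
  π_2 = (4/13)/(4/13 + 7/15) = (4/13)/(151/195) = 60/151.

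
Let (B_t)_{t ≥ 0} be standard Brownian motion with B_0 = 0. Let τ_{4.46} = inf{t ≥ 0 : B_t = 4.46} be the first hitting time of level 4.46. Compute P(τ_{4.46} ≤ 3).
P(τ_{4.46} ≤ 3) = 2(1 − Φ(4.46/√3)) = 2(1 − Φ(2.5750)) ≈ 0.0100

By the reflection principle for standard BM, P(τ_b ≤ t) = 2 · P(B_t ≥ b). Since B_t ~ N(0, t), P(B_t ≥ 4.46) = 1 − Φ(4.46/√t) = 1 − Φ(4.46/√3) = 1 − Φ(2.5750) ≈ 0.00501. Doubling: P(τ_{4.46} ≤ 3) ≈ 2 · 0.00501 = 0.01002 ≈ 0.0100.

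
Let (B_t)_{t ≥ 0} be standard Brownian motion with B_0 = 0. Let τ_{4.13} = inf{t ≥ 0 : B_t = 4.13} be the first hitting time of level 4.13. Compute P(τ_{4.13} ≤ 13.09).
P(τ_{4.13} ≤ 13.09) = 2(1 − Φ(4.13/√13.09)) = 2(1 − Φ(1.1415)) ≈ 0.2537

By the reflection principle for standard BM, P(τ_b ≤ t) = 2 · P(B_t ≥ b). Since B_t ~ N(0, t), P(B_t ≥ 4.13) = 1 − Φ(4.13/√t) = 1 − Φ(4.13/√13.09) = 1 − Φ(1.1415) ≈ 0.12683. Doubling: P(τ_{4.13} ≤ 13.09) ≈ 2 · 0.12683 = 0.25366 ≈ 0.2537.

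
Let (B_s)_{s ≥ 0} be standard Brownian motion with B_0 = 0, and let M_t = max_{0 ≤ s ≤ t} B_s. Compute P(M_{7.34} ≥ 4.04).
P(M_{7.34} ≥ 4.04) = 2·P(B_{7.34} ≥ 4.04) = 2(1 − Φ(4.04/√7.34)) ≈ 0.1359

By the reflection principle for Brownian motion, P(M_t ≥ a) = 2 · P(B_t ≥ a) for a ≥ 0. Since B_t ~ N(0, t), P(B_t ≥ 4.04) = 1 − Φ(4.04/√t) = 1 − Φ(4.04/√7.34) = 1 − Φ(1.4912). So
  P(M_{7.34} ≥ 4.04) = 2(1 − Φ(1.4912)) ≈ 0.1359.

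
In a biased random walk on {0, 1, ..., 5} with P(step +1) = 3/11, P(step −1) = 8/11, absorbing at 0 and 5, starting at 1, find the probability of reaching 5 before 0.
P(hit 5 before 0) = (1 − (8/3)^1) / (1 − (8/3)^5) = 81/6505

Let u_k denote P(reach 5 before 0 | start at k). Boundary: u_0 = 0, u_5 = 1. Recurrence: u_k = 3/11·u_{k+1} + 8/11·u_{k-1} for 1 ≤ k ≤ 4. Try u_k = A + B·r^k with r = q/p = (8/11)/(3/11) = 8/3. Substitution satisfies the recurrence; boundary conditions give:
  u_k = (1 − r^k) / (1 − r^N) = (1 − (8/3)^1) / (1 − (8/3)^5) = 81/6505.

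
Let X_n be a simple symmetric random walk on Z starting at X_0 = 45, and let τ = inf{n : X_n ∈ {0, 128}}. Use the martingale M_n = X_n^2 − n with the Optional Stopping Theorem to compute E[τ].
E[τ] = 3735

M_n = X_n^2 − n is a martingale (since E[X_{n+1}^2 | F_n] = X_n^2 + 1). By OST (τ has finite mean in a bounded region), E[M_τ] = E[M_0] = X_0^2 − 0 = 45^2 = 2025. Also E[M_τ] = E[X_τ^2] − E[τ]. The walk exits at 0 or 128, with P(hit 128 first) = 45/128, so E[X_τ^2] = 128^2 · 45/128 + 0 = 5760. Thus E[τ] = E[X_τ^2] − E[M_τ] = 5760 − 2025 = 3735 = 45(128 − 45) = 3735.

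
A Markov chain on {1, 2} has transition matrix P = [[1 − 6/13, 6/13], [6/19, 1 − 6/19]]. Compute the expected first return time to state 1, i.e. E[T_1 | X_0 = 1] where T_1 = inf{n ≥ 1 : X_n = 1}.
E[T_1 | X_0 = 1] = 1/π_1 = 32/13

For an irreducible recurrent Markov chain with stationary distribution π, E[T_i | X_0 = i] = 1/π_i (Kac's formula). Here π_1 = (6/19)/(6/13 + 6/19) = (6/19)/(192/247) = 13/32, so E[T_1 | X_0 = 1] = 1/π_1 = (6/13 + 6/19)/(6/19) = (192/247)/(6/19) = 32/13.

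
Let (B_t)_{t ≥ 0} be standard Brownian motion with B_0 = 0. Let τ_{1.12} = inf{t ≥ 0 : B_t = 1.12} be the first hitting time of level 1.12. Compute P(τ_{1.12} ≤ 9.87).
P(τ_{1.12} ≤ 9.87) = 2(1 − Φ(1.12/√9.87)) = 2(1 − Φ(0.3565)) ≈ 0.7215

By the reflection principle for standard BM, P(τ_b ≤ t) = 2 · P(B_t ≥ b). Since B_t ~ N(0, t), P(B_t ≥ 1.12) = 1 − Φ(1.12/√t) = 1 − Φ(1.12/√9.87) = 1 − Φ(0.3565) ≈ 0.36073. Doubling: P(τ_{1.12} ≤ 9.87) ≈ 2 · 0.36073 = 0.72146 ≈ 0.7215.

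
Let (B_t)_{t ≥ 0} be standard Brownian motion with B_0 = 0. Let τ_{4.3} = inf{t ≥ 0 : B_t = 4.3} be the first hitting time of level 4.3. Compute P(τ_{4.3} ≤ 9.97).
P(τ_{4.3} ≤ 9.97) = 2(1 − Φ(4.3/√9.97)) = 2(1 − Φ(1.3618)) ≈ 0.1733

By the reflection principle for standard BM, P(τ_b ≤ t) = 2 · P(B_t ≥ b). Since B_t ~ N(0, t), P(B_t ≥ 4.3) = 1 − Φ(4.3/√t) = 1 − Φ(4.3/√9.97) = 1 − Φ(1.3618) ≈ 0.08663. Doubling: P(τ_{4.3} ≤ 9.97) ≈ 2 · 0.08663 = 0.17326 ≈ 0.1733.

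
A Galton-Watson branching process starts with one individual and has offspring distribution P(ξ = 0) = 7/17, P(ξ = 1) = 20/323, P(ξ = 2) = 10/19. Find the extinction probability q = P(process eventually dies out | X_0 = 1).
q = 133/170

The pgf is f(s) = 7/17 + 20/323·s + 10/19·s². The extinction probability q is the smallest fixed point of f in [0, 1]. Setting s = f(s):
  10/19·s² + (20/323 − 1)·s + 7/17 = 0
  10/19·s² − (7/17 + 10/19)·s + 7/17 = 0
which factors as (s − 1)·(10/19·s − 7/17) = 0, giving roots s = 1 and s = (7/17)/(10/19) = 133/170.
Mean offspring μ = 20/323 + 2·10/19 = 360/323 > 1 (supercritical), so q < 1. The extinction probability is the smaller root: q = (7/17)/(10/19) = 133/170.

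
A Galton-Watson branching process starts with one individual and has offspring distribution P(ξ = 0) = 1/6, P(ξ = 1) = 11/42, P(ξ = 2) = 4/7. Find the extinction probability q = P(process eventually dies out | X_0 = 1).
q = 7/24

The pgf is f(s) = 1/6 + 11/42·s + 4/7·s². The extinction probability q is the smallest fixed point of f in [0, 1]. Setting s = f(s):
  4/7·s² + (11/42 − 1)·s + 1/6 = 0
  4/7·s² − (1/6 + 4/7)·s + 1/6 = 0
which factors as (s − 1)·(4/7·s − 1/6) = 0, giving roots s = 1 and s = (1/6)/(4/7) = 7/24.
Mean offspring μ = 11/42 + 2·4/7 = 59/42 > 1 (supercritical), so q < 1. The extinction probability is the smaller root: q = (1/6)/(4/7) = 7/24.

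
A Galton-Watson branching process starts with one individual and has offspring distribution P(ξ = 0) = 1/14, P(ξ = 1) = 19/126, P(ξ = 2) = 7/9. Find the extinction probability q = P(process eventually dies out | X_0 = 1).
q = 9/98

The pgf is f(s) = 1/14 + 19/126·s + 7/9·s². The extinction probability q is the smallest fixed point of f in [0, 1]. Setting s = f(s):
  7/9·s² + (19/126 − 1)·s + 1/14 = 0
  7/9·s² − (1/14 + 7/9)·s + 1/14 = 0
which factors as (s − 1)·(7/9·s − 1/14) = 0, giving roots s = 1 and s = (1/14)/(7/9) = 9/98.
Mean offspring μ = 19/126 + 2·7/9 = 215/126 > 1 (supercritical), so q < 1. The extinction probability is the smaller root: q = (1/14)/(7/9) = 9/98.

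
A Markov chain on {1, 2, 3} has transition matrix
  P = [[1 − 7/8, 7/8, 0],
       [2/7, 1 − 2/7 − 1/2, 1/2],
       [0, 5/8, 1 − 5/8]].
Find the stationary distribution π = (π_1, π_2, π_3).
π = (80/521, 245/521, 196/521)

This is a birth-death chain on three states, which satisfies detailed balance: π_1 · P_{12} = π_2 · P_{21} and π_2 · P_{23} = π_3 · P_{32}.
From π_1 · 7/8 = π_2 · 2/7: π_2/π_1 = (7/8)/(2/7) = 49/16.
From π_2 · 1/2 = π_3 · 5/8: π_3/π_2 = (1/2)/(5/8) = 4/5.
Take π_1 proportional to 1; then unnormalized π = (1, 49/16, 49/20). Normalize by dividing by the sum 521/80:
  π = (80/521, 245/521, 196/521).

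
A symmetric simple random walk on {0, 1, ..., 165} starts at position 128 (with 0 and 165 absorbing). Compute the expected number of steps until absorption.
E[τ | X_0 = 128] = 4736

Let v_k = E[τ | X_0 = k]. Boundary: v_0 = v_165 = 0. Recurrence: v_k = 1 + (v_{k-1} + v_{k+1})/2 for 1 ≤ k ≤ 164. The particular solution to v_k − (v_{k-1} + v_{k+1})/2 = 1 is v_k = −k^2. Adding homogeneous solution A + B k and matching boundaries gives v_k = k (165 − k). Substituting k = 128: v_128 = 128 · 37 = 4736.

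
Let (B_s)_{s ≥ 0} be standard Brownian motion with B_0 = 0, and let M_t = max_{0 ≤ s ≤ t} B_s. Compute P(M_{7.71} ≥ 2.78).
P(M_{7.71} ≥ 2.78) = 2·P(B_{7.71} ≥ 2.78) = 2(1 − Φ(2.78/√7.71)) ≈ 0.3167

By the reflection principle for Brownian motion, P(M_t ≥ a) = 2 · P(B_t ≥ a) for a ≥ 0. Since B_t ~ N(0, t), P(B_t ≥ 2.78) = 1 − Φ(2.78/√t) = 1 − Φ(2.78/√7.71) = 1 − Φ(1.0012). So
  P(M_{7.71} ≥ 2.78) = 2(1 − Φ(1.0012)) ≈ 0.3167.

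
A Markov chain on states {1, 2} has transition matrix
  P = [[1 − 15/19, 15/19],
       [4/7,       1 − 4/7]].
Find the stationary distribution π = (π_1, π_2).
π_1 = 76/181, π_2 = 105/181

Solve πP = π with π_1 + π_2 = 1. From πP = π: π_1 · (1 − 15/19) + π_2 · 4/7 = π_1 ⇒ π_2 · 4/7 = π_1 · 15/19 ⇒ π_2/π_1 = (15/19)/(4/7) = 105/76. Together with π_1 + π_2 = 1:
  π_1 = (4/7)/(15/19 + 4/7) = (4/7)/(181/133) = 76/181,
  π_2 = (15/19)/(15/19 + 4/7) = (15/19)/(181/133) = 105/181.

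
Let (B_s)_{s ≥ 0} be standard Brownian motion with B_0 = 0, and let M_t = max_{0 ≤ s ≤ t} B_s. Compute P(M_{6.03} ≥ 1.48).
P(M_{6.03} ≥ 1.48) = 2·P(B_{6.03} ≥ 1.48) = 2(1 − Φ(1.48/√6.03)) ≈ 0.5467

By the reflection principle for Brownian motion, P(M_t ≥ a) = 2 · P(B_t ≥ a) for a ≥ 0. Since B_t ~ N(0, t), P(B_t ≥ 1.48) = 1 − Φ(1.48/√t) = 1 − Φ(1.48/√6.03) = 1 − Φ(0.6027). So
  P(M_{6.03} ≥ 1.48) = 2(1 − Φ(0.6027)) ≈ 0.5467.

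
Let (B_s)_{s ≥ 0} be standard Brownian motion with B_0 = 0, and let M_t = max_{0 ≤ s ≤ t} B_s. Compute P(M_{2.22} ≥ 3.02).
P(M_{2.22} ≥ 3.02) = 2·P(B_{2.22} ≥ 3.02) = 2(1 − Φ(3.02/√2.22)) ≈ 0.0427

By the reflection principle for Brownian motion, P(M_t ≥ a) = 2 · P(B_t ≥ a) for a ≥ 0. Since B_t ~ N(0, t), P(B_t ≥ 3.02) = 1 − Φ(3.02/√t) = 1 − Φ(3.02/√2.22) = 1 − Φ(2.0269). So
  P(M_{2.22} ≥ 3.02) = 2(1 − Φ(2.0269)) ≈ 0.0427.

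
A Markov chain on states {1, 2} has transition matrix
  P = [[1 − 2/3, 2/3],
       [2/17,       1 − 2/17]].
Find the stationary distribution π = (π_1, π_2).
π_1 = 3/20, π_2 = 17/20

Solve πP = π with π_1 + π_2 = 1. From πP = π: π_1 · (1 − 2/3) + π_2 · 2/17 = π_1 ⇒ π_2 · 2/17 = π_1 · 2/3 ⇒ π_2/π_1 = (2/3)/(2/17) = 17/3. Together with π_1 + π_2 = 1:
  π_1 = (2/17)/(2/3 + 2/17) = (2/17)/(40/51) = 3/20,
  π_2 = (2/3)/(2/3 + 2/17) = (2/3)/(40/51) = 17/20.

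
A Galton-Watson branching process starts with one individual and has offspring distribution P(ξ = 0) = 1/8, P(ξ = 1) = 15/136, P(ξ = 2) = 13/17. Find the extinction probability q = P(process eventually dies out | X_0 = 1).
q = 17/104

The pgf is f(s) = 1/8 + 15/136·s + 13/17·s². The extinction probability q is the smallest fixed point of f in [0, 1]. Setting s = f(s):
  13/17·s² + (15/136 − 1)·s + 1/8 = 0
  13/17·s² − (1/8 + 13/17)·s + 1/8 = 0
which factors as (s − 1)·(13/17·s − 1/8) = 0, giving roots s = 1 and s = (1/8)/(13/17) = 17/104.
Mean offspring μ = 15/136 + 2·13/17 = 223/136 > 1 (supercritical), so q < 1. The extinction probability is the smaller root: q = (1/8)/(13/17) = 17/104.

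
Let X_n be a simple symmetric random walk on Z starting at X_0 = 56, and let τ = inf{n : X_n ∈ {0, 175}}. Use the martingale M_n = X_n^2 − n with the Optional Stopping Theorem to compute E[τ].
E[τ] = 6664

M_n = X_n^2 − n is a martingale (since E[X_{n+1}^2 | F_n] = X_n^2 + 1). By OST (τ has finite mean in a bounded region), E[M_τ] = E[M_0] = X_0^2 − 0 = 56^2 = 3136. Also E[M_τ] = E[X_τ^2] − E[τ]. The walk exits at 0 or 175, with P(hit 175 first) = 56/175, so E[X_τ^2] = 175^2 · 56/175 + 0 = 9800. Thus E[τ] = E[X_τ^2] − E[M_τ] = 9800 − 3136 = 6664 = 56(175 − 56) = 6664.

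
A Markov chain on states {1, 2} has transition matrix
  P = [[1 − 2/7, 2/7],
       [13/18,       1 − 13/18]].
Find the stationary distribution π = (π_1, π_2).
π_1 = 91/127, π_2 = 36/127

Solve πP = π with π_1 + π_2 = 1. From πP = π: π_1 · (1 − 2/7) + π_2 · 13/18 = π_1 ⇒ π_2 · 13/18 = π_1 · 2/7 ⇒ π_2/π_1 = (2/7)/(13/18) = 36/91. Together with π_1 + π_2 = 1:
  π_1 = (13/18)/(2/7 + 13/18) = (13/18)/(127/126) = 91/127,
  π_2 = (2/7)/(2/7 + 13/18) = (2/7)/(127/126) = 36/127.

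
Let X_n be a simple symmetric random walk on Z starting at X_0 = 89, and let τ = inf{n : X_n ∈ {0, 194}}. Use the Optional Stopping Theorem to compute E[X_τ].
E[X_τ] = 89

X_n is a martingale and τ is a bounded-mean stopping time (indeed τ is finite a.s. with bounded expectation since the walk is in a bounded region). By the OST, E[X_τ] = E[X_0] = 89. Equivalently: E[X_τ] = 194 · P(hit 194 first) + 0 · P(hit 0 first) = 194 · (89/194) = 89.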